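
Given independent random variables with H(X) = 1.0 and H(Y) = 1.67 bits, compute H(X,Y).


For independent variables, H(X,Y) = H(X) + H(Y) = 1.0 + 1.67 = 2.67

2.67 bits


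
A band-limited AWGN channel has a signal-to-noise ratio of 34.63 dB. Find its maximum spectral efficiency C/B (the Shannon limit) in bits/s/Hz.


SNR_linear = 10^(34.63/10) = 2904.0227; C/B = log2(1 + SNR_linear) = log2(1 + 2904.0227) = 11.5043

11.5043 bits/s/Hz


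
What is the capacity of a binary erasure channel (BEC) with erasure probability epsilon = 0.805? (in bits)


C = 1 - epsilon = 1 - 0.805 = 0.195

0.195 bits


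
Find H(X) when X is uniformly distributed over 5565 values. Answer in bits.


H = log2(n) = log2(5565) = 12.4422

12.4422 bits


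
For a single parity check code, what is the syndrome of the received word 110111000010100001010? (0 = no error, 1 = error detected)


Syndrome = XOR of all bits = 1 XOR 1 XOR 0 XOR 1 XOR 1 XOR 1 XOR 0 XOR 0 XOR 0 XOR 0 XOR 1 XOR 0 XOR 1 XOR 0 XOR 0 XOR 0 XOR 0 XOR 1 XOR 0 XOR 1 XOR 0 = 1

1


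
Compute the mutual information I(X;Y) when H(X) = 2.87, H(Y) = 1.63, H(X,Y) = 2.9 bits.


I(X;Y) = H(X) + H(Y) - H(X,Y) = 2.87 + 1.63 - 2.9 = 1.6

1.6 bits


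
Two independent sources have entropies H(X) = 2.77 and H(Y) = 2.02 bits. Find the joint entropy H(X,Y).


For independent variables, H(X,Y) = H(X) + H(Y) = 2.77 + 2.02 = 4.79

4.79 bits


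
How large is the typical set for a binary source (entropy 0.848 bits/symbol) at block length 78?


log2|A_typical| = nH = 78 * 0.848 = 66.144, so |A_typical| ~ 2^66.144 = 8.153e+19

8.153e+19


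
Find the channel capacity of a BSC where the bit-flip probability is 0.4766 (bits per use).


H(p) = -p*log2(p) - (1-p)*log2(1-p) = -0.4766*log2(0.4766) - 0.5234*log2(0.5234) = 0.509556 + 0.488863 = 0.9984. C = 1 - H(p) = 1 - 0.9984 = 0.0016

0.0016 bits


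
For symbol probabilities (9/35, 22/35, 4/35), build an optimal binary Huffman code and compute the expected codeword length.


Huffman construction (repeatedly merge the two least-probable nodes; each merge adds 1 bit to every symbol beneath it): 4/35 + 9/35 = 13/35; 13/35 + 22/35 = 1. Resulting codeword lengths (in the order the probabilities were given): (2, 1, 2). L_avg = sum(p_i * l_i) = 9/35*2 + 22/35*1 + 4/35*2 = 48/35 = 1.3714

1.3714 bits


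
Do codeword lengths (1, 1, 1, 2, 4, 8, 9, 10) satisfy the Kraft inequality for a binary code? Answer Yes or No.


Kraft sum = sum(2^(-l_i)) = 1.8193, need <= 1. Result: violated (a binary prefix-free code with these lengths cannot exist)

No


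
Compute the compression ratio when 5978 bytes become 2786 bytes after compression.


Ratio = original / compressed = 5978 / 2786 = 2.1457

2.1457


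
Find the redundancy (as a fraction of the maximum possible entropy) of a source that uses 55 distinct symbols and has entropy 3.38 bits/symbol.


H_max = log2(K) = log2(55) = 5.7814 bits/symbol. Redundancy = 1 - H/H_max = 1 - 3.38/5.7814 = 1 - 0.5846 = 0.4154

0.4154


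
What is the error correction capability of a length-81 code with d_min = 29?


Correction capability = floor((d-1)/2) = floor((29-1)/2) = 14

14 errors


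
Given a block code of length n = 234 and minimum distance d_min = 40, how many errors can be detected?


Detection capability = d_min - 1 = 40 - 1 = 39

39 errors


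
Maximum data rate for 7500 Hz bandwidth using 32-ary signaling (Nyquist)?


Rate = 2 * B * log2(M) = 2 * 7500 * 5.0 = 75000.0

75000.0 bps


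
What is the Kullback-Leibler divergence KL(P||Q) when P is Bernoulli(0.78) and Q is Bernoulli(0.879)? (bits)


KL = p*log2(p/q) + (1-p)*log2((1-p)/(1-q)) = 0.78*log2(0.78/0.879) + 0.22*log2(0.22/0.121) = 0.0553

0.0553 bits


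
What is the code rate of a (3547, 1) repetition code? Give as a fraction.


Rate = k/n = 1/3547

1/3547


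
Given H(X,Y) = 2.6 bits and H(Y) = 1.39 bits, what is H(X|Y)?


H(X|Y) = H(X,Y) - H(Y) = 2.6 - 1.39 = 1.21

1.21 bits


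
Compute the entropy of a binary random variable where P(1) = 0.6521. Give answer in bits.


H = -p*log2(p) - (1-p)*log2(1-p). -0.6521*log2(0.6521) = 0.402238; -0.3479*log2(0.3479) = 0.529941. H = 0.402238 + 0.529941 = 0.9322

0.9322 bits


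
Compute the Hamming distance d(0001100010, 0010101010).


Count differing positions: . . ^ ^ . . ^ . . . = 3 differences

3


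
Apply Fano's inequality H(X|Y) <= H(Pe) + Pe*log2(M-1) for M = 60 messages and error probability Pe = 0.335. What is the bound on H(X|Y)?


H(Pe) = -Pe*log2(Pe) - (1-Pe)*log2(1-Pe) = -0.335*log2(0.335) - 0.665*log2(0.665) = 0.528552 + 0.391402 = 0.92. Pe*log2(M-1) = 0.335*log2(59) = 1.970685. Bound = H(Pe) + Pe*log2(M-1) = 0.528552 + 0.391402 + 1.970685 = 2.8906

2.8906 bits


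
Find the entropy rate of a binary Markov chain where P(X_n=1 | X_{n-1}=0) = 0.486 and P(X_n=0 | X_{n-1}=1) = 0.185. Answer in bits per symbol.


Stationary distribution: pi_0 = p10/(p01+p10) = 0.2757, pi_1 = 0.7243. Entropy rate H' = pi_0*H(p01) + pi_1*H(p10) = 0.2757*0.9994 + 0.7243*0.6909 = 0.776

0.776 bits/symbol


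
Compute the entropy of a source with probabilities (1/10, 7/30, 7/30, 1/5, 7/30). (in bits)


H = -sum(p_i * log2(p_i)). Terms: -(1/10)*log2(1/10) = 0.332193; -(7/30)*log2(7/30) = 0.489892; -(7/30)*log2(7/30) = 0.489892; -(1/5)*log2(1/5) = 0.464386; -(7/30)*log2(7/30) = 0.489892. H = 0.332193 + 0.489892 + 0.489892 + 0.464386 + 0.489892 = 2.2663

2.2663 bits


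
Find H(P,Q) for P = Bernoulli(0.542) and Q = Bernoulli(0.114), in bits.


H(P,Q) = -p*log2(q) - (1-p)*log2(1-q). -0.542*log2(0.114) = 1.698029; -0.458*log2(0.886) = 0.079977. H(P,Q) = 1.698029 + 0.079977 = 1.778

1.778 bits


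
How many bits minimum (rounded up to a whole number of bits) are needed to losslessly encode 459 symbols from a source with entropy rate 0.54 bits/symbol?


Minimum bits >= n * H = 459 * 0.54 = 247.86, rounded up to a whole number of bits = 248

248 bits


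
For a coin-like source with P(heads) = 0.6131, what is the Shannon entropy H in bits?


H = -p*log2(p) - (1-p)*log2(1-p). -0.6131*log2(0.6131) = 0.432729; -0.3869*log2(0.3869) = 0.530040. H = 0.432729 + 0.530040 = 0.9628

0.9628 bits


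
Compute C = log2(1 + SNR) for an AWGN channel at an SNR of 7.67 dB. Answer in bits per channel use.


SNR_linear = 10^(7.67/10) = 5.8479; C = log2(1 + SNR_linear) = log2(1 + 5.8479) = 2.7757

2.7757 bits/channel use


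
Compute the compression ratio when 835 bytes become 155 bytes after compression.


Ratio = original / compressed = 835 / 155 = 5.3871

5.3871


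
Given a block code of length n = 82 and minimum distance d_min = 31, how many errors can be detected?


Detection capability = d_min - 1 = 31 - 1 = 30

30 errors


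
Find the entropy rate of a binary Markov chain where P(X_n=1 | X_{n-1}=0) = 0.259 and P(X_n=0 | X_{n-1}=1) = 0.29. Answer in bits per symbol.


Stationary distribution: pi_0 = p10/(p01+p10) = 0.5282, pi_1 = 0.4718. Entropy rate H' = pi_0*H(p01) + pi_1*H(p10) = 0.5282*0.8252 + 0.4718*0.8687 = 0.8457

0.8457 bits/symbol


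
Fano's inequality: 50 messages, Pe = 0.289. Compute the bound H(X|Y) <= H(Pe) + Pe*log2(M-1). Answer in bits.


H(Pe) = -Pe*log2(Pe) - (1-Pe)*log2(1-Pe) = -0.289*log2(0.289) - 0.711*log2(0.711) = 0.517558 + 0.349868 = 0.8674. Pe*log2(M-1) = 0.289*log2(49) = 1.622651. Bound = H(Pe) + Pe*log2(M-1) = 0.517558 + 0.349868 + 1.622651 = 2.4901

2.4901 bits


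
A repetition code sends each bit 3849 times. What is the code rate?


Rate = k/n = 1/3849

1/3849


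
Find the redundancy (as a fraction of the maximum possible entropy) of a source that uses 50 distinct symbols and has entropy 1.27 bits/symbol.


H_max = log2(K) = log2(50) = 5.6439 bits/symbol. Redundancy = 1 - H/H_max = 1 - 1.27/5.6439 = 1 - 0.225 = 0.775

0.775


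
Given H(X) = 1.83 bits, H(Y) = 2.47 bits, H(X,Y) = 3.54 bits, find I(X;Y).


I(X;Y) = H(X) + H(Y) - H(X,Y) = 1.83 + 2.47 - 3.54 = 0.76

0.76 bits


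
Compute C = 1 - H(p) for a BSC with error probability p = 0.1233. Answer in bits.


H(p) = -p*log2(p) - (1-p)*log2(1-p) = -0.1233*log2(0.1233) - 0.8767*log2(0.8767) = 0.372336 + 0.166437 = 0.5388. C = 1 - H(p) = 1 - 0.5388 = 0.4612

0.4612 bits


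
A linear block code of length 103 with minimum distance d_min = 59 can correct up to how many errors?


Correction capability = floor((d-1)/2) = floor((59-1)/2) = 29

29 errors


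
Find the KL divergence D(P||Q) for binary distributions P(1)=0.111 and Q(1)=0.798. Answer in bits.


KL = p*log2(p/q) + (1-p)*log2((1-p)/(1-q)) = 0.111*log2(0.111/0.798) + 0.889*log2(0.889/0.202) = 1.5846

1.5846 bits


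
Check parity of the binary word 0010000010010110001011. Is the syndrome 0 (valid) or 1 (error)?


Syndrome = XOR of all bits = 0 XOR 0 XOR 1 XOR 0 XOR 0 XOR 0 XOR 0 XOR 0 XOR 1 XOR 0 XOR 0 XOR 1 XOR 0 XOR 1 XOR 1 XOR 0 XOR 0 XOR 0 XOR 1 XOR 0 XOR 1 XOR 1 = 0

0


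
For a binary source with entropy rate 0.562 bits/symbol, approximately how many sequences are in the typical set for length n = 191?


log2|A_typical| = nH = 191 * 0.562 = 107.342, so |A_typical| ~ 2^107.342 = 2.057e+32

2.057e+32


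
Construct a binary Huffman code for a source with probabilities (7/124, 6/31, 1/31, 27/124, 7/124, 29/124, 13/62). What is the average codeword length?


Huffman construction (repeatedly merge the two least-probable nodes; each merge adds 1 bit to every symbol beneath it): 1/31 + 7/124 = 11/124; 7/124 + 11/124 = 9/62; 9/62 + 6/31 = 21/62; 13/62 + 27/124 = 53/124; 29/124 + 21/62 = 71/124; 53/124 + 71/124 = 1. Resulting codeword lengths (in the order the probabilities were given): (5, 3, 5, 2, 4, 2, 2). L_avg = sum(p_i * l_i) = 7/124*5 + 6/31*3 + 1/31*5 + 27/124*2 + 7/124*4 + 29/124*2 + 13/62*2 = 319/124 = 2.5726

2.5726 bits


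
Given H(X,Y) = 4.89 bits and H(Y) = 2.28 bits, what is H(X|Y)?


H(X|Y) = H(X,Y) - H(Y) = 4.89 - 2.28 = 2.61

2.61 bits


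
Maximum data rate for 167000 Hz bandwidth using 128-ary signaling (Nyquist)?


Rate = 2 * B * log2(M) = 2 * 167000 * 7.0 = 2338000.0

2338000.0 bps


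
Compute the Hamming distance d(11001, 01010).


Count differing positions: ^ . . ^ ^ = 3 differences

3


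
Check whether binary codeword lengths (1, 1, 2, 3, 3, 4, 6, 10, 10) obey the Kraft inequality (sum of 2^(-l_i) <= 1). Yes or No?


Kraft sum = sum(2^(-l_i)) = 1.5801, need <= 1. Result: violated (a binary prefix-free code with these lengths cannot exist)

No


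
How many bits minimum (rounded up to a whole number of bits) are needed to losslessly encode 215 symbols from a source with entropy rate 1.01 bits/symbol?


Minimum bits >= n * H = 215 * 1.01 = 217.15, rounded up to a whole number of bits = 218

218 bits


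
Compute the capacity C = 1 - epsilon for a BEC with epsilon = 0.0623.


C = 1 - epsilon = 1 - 0.0623 = 0.9377

0.9377 bits


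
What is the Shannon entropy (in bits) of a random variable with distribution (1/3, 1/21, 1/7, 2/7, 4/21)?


H = -sum(p_i * log2(p_i)). Terms: -(1/3)*log2(1/3) = 0.528321; -(1/21)*log2(1/21) = 0.209158; -(1/7)*log2(1/7) = 0.401051; -(2/7)*log2(2/7) = 0.516387; -(4/21)*log2(4/21) = 0.455680. H = 0.528321 + 0.209158 + 0.401051 + 0.516387 + 0.455680 = 2.1106

2.1106 bits


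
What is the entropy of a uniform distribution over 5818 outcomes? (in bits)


H = log2(n) = log2(5818) = 12.5063

12.5063 bits


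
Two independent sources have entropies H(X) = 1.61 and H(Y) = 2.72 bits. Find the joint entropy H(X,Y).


For independent variables, H(X,Y) = H(X) + H(Y) = 1.61 + 2.72 = 4.33

4.33 bits


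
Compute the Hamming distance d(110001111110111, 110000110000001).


Count differing positions: . . . . . ^ . . ^ ^ ^ . ^ ^ . = 6 differences

6


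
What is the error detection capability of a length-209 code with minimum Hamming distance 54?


Detection capability = d_min - 1 = 54 - 1 = 53

53 errors


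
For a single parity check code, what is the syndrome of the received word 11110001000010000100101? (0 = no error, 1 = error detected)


Syndrome = XOR of all bits = 1 XOR 1 XOR 1 XOR 1 XOR 0 XOR 0 XOR 0 XOR 1 XOR 0 XOR 0 XOR 0 XOR 0 XOR 1 XOR 0 XOR 0 XOR 0 XOR 0 XOR 1 XOR 0 XOR 0 XOR 1 XOR 0 XOR 1 = 1

1


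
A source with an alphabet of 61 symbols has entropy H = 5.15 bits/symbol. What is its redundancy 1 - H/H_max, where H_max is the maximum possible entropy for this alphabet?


H_max = log2(K) = log2(61) = 5.9307 bits/symbol. Redundancy = 1 - H/H_max = 1 - 5.15/5.9307 = 1 - 0.8684 = 0.1316

0.1316


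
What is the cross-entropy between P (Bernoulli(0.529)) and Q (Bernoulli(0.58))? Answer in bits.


H(P,Q) = -p*log2(q) - (1-p)*log2(1-q). -0.529*log2(0.58) = 0.415728; -0.471*log2(0.42) = 0.589475. H(P,Q) = 0.415728 + 0.589475 = 1.0052

1.0052 bits


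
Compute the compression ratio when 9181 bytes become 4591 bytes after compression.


Ratio = original / compressed = 9181 / 4591 = 1.9998

1.9998


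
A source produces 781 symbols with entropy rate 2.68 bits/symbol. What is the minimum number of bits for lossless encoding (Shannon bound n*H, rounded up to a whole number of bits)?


Minimum bits >= n * H = 781 * 2.68 = 2093.08, rounded up to a whole number of bits = 2094

2094 bits


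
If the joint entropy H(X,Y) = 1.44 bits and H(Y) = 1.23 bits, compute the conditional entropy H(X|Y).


H(X|Y) = H(X,Y) - H(Y) = 1.44 - 1.23 = 0.21

0.21 bits


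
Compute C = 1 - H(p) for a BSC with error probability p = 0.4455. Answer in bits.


H(p) = -p*log2(p) - (1-p)*log2(1-p) = -0.4455*log2(0.4455) - 0.5545*log2(0.5545) = 0.519677 + 0.471736 = 0.9914. C = 1 - H(p) = 1 - 0.9914 = 0.0086

0.0086 bits


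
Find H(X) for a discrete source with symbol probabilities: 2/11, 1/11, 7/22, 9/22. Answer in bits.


H = -sum(p_i * log2(p_i)). Terms: -(2/11)*log2(2/11) = 0.447169; -(1/11)*log2(1/11) = 0.314494; -(7/22)*log2(7/22) = 0.525661; -(9/22)*log2(9/22) = 0.527525. H = 0.447169 + 0.314494 + 0.525661 + 0.527525 = 1.8148

1.8148 bits


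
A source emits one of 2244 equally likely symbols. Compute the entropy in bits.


H = log2(n) = log2(2244) = 11.1319

11.1319 bits


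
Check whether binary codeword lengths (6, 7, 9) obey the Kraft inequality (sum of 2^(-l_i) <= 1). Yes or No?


Kraft sum = sum(2^(-l_i)) = 0.0254, need <= 1. Result: satisfied (a binary prefix-free code with these lengths exists)

Yes


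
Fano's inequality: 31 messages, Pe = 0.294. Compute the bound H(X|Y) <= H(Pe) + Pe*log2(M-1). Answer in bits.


H(Pe) = -Pe*log2(Pe) - (1-Pe)*log2(1-Pe) = -0.294*log2(0.294) - 0.706*log2(0.706) = 0.519237 + 0.354595 = 0.8738. Pe*log2(M-1) = 0.294*log2(30) = 1.442626. Bound = H(Pe) + Pe*log2(M-1) = 0.519237 + 0.354595 + 1.442626 = 2.3165

2.3165 bits


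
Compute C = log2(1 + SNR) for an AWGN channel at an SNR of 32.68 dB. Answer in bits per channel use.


SNR_linear = 10^(32.68/10) = 1853.5316; C = log2(1 + SNR_linear) = log2(1 + 1853.5316) = 10.8568

10.8568 bits/channel use


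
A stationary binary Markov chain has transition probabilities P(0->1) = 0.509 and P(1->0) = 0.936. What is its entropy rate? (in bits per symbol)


Stationary distribution: pi_0 = p10/(p01+p10) = 0.6478, pi_1 = 0.3522. Entropy rate H' = pi_0*H(p01) + pi_1*H(p10) = 0.6478*0.9998 + 0.3522*0.3431 = 0.7685

0.7685 bits/symbol


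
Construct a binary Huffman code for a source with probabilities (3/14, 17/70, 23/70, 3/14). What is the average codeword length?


Huffman construction (repeatedly merge the two least-probable nodes; each merge adds 1 bit to every symbol beneath it): 3/14 + 3/14 = 3/7; 17/70 + 23/70 = 4/7; 3/7 + 4/7 = 1. Resulting codeword lengths (in the order the probabilities were given): (2, 2, 2, 2). L_avg = sum(p_i * l_i) = 3/14*2 + 17/70*2 + 23/70*2 + 3/14*2 = 2

2.0 bits


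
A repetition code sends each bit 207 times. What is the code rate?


Rate = k/n = 1/207

1/207


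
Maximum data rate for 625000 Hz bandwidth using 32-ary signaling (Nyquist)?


Rate = 2 * B * log2(M) = 2 * 625000 * 5.0 = 6250000.0

6250000.0 bps


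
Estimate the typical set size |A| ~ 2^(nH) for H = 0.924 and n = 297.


log2|A_typical| = nH = 297 * 0.924 = 274.428, so |A_typical| ~ 2^274.428 = 4.084e+82

4.084e+82


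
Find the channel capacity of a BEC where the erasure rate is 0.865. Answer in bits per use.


C = 1 - epsilon = 1 - 0.865 = 0.135

0.135 bits


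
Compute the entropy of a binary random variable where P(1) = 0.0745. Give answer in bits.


H = -p*log2(p) - (1-p)*log2(1-p). -0.0745*log2(0.0745) = 0.279123; -0.9255*log2(0.9255) = 0.103374. H = 0.279123 + 0.103374 = 0.3825

0.3825 bits


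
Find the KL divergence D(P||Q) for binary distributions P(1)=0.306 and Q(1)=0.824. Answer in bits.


KL = p*log2(p/q) + (1-p)*log2((1-p)/(1-q)) = 0.306*log2(0.306/0.824) + 0.694*log2(0.694/0.176) = 0.9364

0.9364 bits


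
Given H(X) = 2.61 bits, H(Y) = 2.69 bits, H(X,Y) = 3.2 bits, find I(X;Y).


I(X;Y) = H(X) + H(Y) - H(X,Y) = 2.61 + 2.69 - 3.2 = 2.1

2.1 bits


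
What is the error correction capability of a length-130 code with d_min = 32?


Correction capability = floor((d-1)/2) = floor((32-1)/2) = 15

15 errors


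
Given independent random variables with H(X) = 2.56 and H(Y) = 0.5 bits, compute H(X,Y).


For independent variables, H(X,Y) = H(X) + H(Y) = 2.56 + 0.5 = 3.06

3.06 bits


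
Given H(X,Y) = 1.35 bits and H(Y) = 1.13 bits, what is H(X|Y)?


H(X|Y) = H(X,Y) - H(Y) = 1.35 - 1.13 = 0.22

0.22 bits


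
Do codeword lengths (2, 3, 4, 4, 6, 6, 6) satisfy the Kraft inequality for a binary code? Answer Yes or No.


Kraft sum = sum(2^(-l_i)) = 0.5469, need <= 1. Result: satisfied (a binary prefix-free code with these lengths exists)

Yes


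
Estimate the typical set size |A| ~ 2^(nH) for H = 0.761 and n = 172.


log2|A_typical| = nH = 172 * 0.761 = 130.892, so |A_typical| ~ 2^130.892 = 2.526e+39

2.526e+39


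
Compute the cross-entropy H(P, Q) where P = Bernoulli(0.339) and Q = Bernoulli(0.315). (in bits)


H(P,Q) = -p*log2(q) - (1-p)*log2(1-q). -0.339*log2(0.315) = 0.564969; -0.661*log2(0.685) = 0.360790. H(P,Q) = 0.564969 + 0.360790 = 0.9258

0.9258 bits


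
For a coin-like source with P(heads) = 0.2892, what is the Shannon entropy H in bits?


H = -p*log2(p) - (1-p)*log2(1-p). -0.2892*log2(0.2892) = 0.517628; -0.7108*log2(0.7108) = 0.350058. H = 0.517628 + 0.350058 = 0.8677

0.8677 bits


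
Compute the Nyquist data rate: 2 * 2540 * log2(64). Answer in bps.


Rate = 2 * B * log2(M) = 2 * 2540 * 6.0 = 30480.0

30480.0 bps


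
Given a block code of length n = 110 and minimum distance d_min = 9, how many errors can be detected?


Detection capability = d_min - 1 = 9 - 1 = 8

8 errors


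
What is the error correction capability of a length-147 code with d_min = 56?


Correction capability = floor((d-1)/2) = floor((56-1)/2) = 27

27 errors


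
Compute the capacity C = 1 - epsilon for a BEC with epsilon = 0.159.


C = 1 - epsilon = 1 - 0.159 = 0.841

0.841 bits


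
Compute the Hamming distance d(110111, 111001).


Count differing positions: . . ^ ^ ^ . = 3 differences

3


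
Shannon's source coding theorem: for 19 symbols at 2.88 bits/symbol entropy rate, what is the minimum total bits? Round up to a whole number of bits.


Minimum bits >= n * H = 19 * 2.88 = 54.72, rounded up to a whole number of bits = 55

55 bits


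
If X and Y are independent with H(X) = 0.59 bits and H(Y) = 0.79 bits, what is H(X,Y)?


For independent variables, H(X,Y) = H(X) + H(Y) = 0.59 + 0.79 = 1.38

1.38 bits


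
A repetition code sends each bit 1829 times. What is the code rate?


Rate = k/n = 1/1829

1/1829


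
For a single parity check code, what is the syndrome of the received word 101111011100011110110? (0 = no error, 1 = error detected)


Syndrome = XOR of all bits = 1 XOR 0 XOR 1 XOR 1 XOR 1 XOR 1 XOR 0 XOR 1 XOR 1 XOR 1 XOR 0 XOR 0 XOR 0 XOR 1 XOR 1 XOR 1 XOR 1 XOR 0 XOR 1 XOR 1 XOR 0 = 0

0


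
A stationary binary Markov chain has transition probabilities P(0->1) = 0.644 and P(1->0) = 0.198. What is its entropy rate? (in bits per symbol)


Stationary distribution: pi_0 = p10/(p01+p10) = 0.2352, pi_1 = 0.7648. Entropy rate H' = pi_0*H(p01) + pi_1*H(p10) = 0.2352*0.9393 + 0.7648*0.7179 = 0.77

0.77 bits/symbol


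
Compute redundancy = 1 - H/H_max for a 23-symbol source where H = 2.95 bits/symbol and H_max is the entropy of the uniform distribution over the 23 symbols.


H_max = log2(K) = log2(23) = 4.5236 bits/symbol. Redundancy = 1 - H/H_max = 1 - 2.95/4.5236 = 1 - 0.6521 = 0.3479

0.3479


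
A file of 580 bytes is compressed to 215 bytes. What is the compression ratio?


Ratio = original / compressed = 580 / 215 = 2.6977

2.6977


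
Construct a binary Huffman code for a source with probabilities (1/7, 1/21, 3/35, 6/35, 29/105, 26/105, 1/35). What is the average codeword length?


Huffman construction (repeatedly merge the two least-probable nodes; each merge adds 1 bit to every symbol beneath it): 1/35 + 1/21 = 8/105; 8/105 + 3/35 = 17/105; 1/7 + 17/105 = 32/105; 6/35 + 26/105 = 44/105; 29/105 + 32/105 = 61/105; 44/105 + 61/105 = 1. Resulting codeword lengths (in the order the probabilities were given): (3, 5, 4, 2, 2, 2, 5). L_avg = sum(p_i * l_i) = 1/7*3 + 1/21*5 + 3/35*4 + 6/35*2 + 29/105*2 + 26/105*2 + 1/35*5 = 89/35 = 2.5429

2.5429 bits


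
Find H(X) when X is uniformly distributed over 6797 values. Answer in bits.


H = log2(n) = log2(6797) = 12.7307

12.7307 bits


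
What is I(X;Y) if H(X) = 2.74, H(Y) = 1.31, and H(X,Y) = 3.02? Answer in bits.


I(X;Y) = H(X) + H(Y) - H(X,Y) = 2.74 + 1.31 - 3.02 = 1.03

1.03 bits


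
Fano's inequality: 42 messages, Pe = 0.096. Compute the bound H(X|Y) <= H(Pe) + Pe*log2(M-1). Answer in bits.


H(Pe) = -Pe*log2(Pe) - (1-Pe)*log2(1-Pe) = -0.096*log2(0.096) - 0.904*log2(0.904) = 0.324559 + 0.131627 = 0.4562. Pe*log2(M-1) = 0.096*log2(41) = 0.514325. Bound = H(Pe) + Pe*log2(M-1) = 0.324559 + 0.131627 + 0.514325 = 0.9705

0.9705 bits


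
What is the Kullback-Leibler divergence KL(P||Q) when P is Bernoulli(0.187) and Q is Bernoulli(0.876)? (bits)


KL = p*log2(p/q) + (1-p)*log2((1-p)/(1-q)) = 0.187*log2(0.187/0.876) + 0.813*log2(0.813/0.124) = 1.789

1.789 bits


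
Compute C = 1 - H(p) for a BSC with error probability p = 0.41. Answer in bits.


H(p) = -p*log2(p) - (1-p)*log2(1-p) = -0.41*log2(0.41) - 0.59*log2(0.59) = 0.527385 + 0.449116 = 0.9765. C = 1 - H(p) = 1 - 0.9765 = 0.0235

0.0235 bits


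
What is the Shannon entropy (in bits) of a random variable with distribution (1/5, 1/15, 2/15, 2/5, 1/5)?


H = -sum(p_i * log2(p_i)). Terms: -(1/5)*log2(1/5) = 0.464386; -(1/15)*log2(1/15) = 0.260459; -(2/15)*log2(2/15) = 0.387585; -(2/5)*log2(2/5) = 0.528771; -(1/5)*log2(1/5) = 0.464386. H = 0.464386 + 0.260459 + 0.387585 + 0.528771 + 0.464386 = 2.1056

2.1056 bits


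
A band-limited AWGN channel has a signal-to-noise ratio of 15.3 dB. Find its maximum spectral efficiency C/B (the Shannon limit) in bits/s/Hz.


SNR_linear = 10^(15.3/10) = 33.8844; C/B = log2(1 + SNR_linear) = log2(1 + 33.8844) = 5.1245

5.1245 bits/s/Hz


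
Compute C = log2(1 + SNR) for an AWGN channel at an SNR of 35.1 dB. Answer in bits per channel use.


SNR_linear = 10^(35.1/10) = 3235.9366; C = log2(1 + SNR_linear) = log2(1 + 3235.9366) = 11.6604

11.6604 bits/channel use


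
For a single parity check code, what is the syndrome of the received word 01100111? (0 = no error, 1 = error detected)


Syndrome = XOR of all bits = 0 XOR 1 XOR 1 XOR 0 XOR 0 XOR 1 XOR 1 XOR 1 = 1

1


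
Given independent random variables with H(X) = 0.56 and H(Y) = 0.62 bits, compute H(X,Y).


For independent variables, H(X,Y) = H(X) + H(Y) = 0.56 + 0.62 = 1.18

1.18 bits


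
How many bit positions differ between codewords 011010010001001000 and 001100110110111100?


Count differing positions: . ^ . ^ ^ . ^ . . ^ ^ ^ ^ ^ . ^ . . = 10 differences

10


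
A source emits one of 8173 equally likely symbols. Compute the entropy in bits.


H = log2(n) = log2(8173) = 12.9967

12.9967 bits


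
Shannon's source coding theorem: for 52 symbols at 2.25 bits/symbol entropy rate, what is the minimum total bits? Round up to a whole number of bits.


Minimum bits >= n * H = 52 * 2.25 = 117.0, rounded up to a whole number of bits = 117

117 bits


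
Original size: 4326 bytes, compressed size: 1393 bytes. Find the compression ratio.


Ratio = original / compressed = 4326 / 1393 = 3.1055

3.1055


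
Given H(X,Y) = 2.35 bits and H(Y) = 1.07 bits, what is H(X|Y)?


H(X|Y) = H(X,Y) - H(Y) = 2.35 - 1.07 = 1.28

1.28 bits


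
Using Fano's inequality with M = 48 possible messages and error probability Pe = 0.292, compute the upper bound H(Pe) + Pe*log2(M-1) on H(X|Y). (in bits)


H(Pe) = -Pe*log2(Pe) - (1-Pe)*log2(1-Pe) = -0.292*log2(0.292) - 0.708*log2(0.708) = 0.518580 + 0.352711 = 0.8713. Pe*log2(M-1) = 0.292*log2(47) = 1.621940. Bound = H(Pe) + Pe*log2(M-1) = 0.518580 + 0.352711 + 1.621940 = 2.4932

2.4932 bits


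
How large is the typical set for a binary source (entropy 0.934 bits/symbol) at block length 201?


log2|A_typical| = nH = 201 * 0.934 = 187.734, so |A_typical| ~ 2^187.734 = 3.263e+56

3.263e+56


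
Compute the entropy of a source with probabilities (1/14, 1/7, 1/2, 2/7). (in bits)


H = -sum(p_i * log2(p_i)). Terms: -(1/14)*log2(1/14) = 0.271954; -(1/7)*log2(1/7) = 0.401051; -(1/2)*log2(1/2) = 0.500000; -(2/7)*log2(2/7) = 0.516387. H = 0.271954 + 0.401051 + 0.500000 + 0.516387 = 1.6894

1.6894 bits


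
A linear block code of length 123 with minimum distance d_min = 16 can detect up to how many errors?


Detection capability = d_min - 1 = 16 - 1 = 15

15 errors


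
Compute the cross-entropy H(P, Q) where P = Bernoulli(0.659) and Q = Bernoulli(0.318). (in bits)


H(P,Q) = -p*log2(q) - (1-p)*log2(1-q). -0.659*log2(0.318) = 1.089262; -0.341*log2(0.682) = 0.188285. H(P,Q) = 1.089262 + 0.188285 = 1.2775

1.2775 bits


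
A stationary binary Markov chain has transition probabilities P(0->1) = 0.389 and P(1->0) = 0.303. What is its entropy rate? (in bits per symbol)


Stationary distribution: pi_0 = p10/(p01+p10) = 0.4379, pi_1 = 0.5621. Entropy rate H' = pi_0*H(p01) + pi_1*H(p10) = 0.4379*0.9642 + 0.5621*0.8849 = 0.9196

0.9196 bits/symbol


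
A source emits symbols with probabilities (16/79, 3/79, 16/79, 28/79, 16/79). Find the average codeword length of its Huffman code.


Huffman construction (repeatedly merge the two least-probable nodes; each merge adds 1 bit to every symbol beneath it): 3/79 + 16/79 = 19/79; 16/79 + 16/79 = 32/79; 19/79 + 28/79 = 47/79; 32/79 + 47/79 = 1. Resulting codeword lengths (in the order the probabilities were given): (3, 3, 2, 2, 2). L_avg = sum(p_i * l_i) = 16/79*3 + 3/79*3 + 16/79*2 + 28/79*2 + 16/79*2 = 177/79 = 2.2405

2.2405 bits


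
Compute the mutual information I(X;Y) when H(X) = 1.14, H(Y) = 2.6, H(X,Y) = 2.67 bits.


I(X;Y) = H(X) + H(Y) - H(X,Y) = 1.14 + 2.6 - 2.67 = 1.07

1.07 bits


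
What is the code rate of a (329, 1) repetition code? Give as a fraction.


Rate = k/n = 1/329

1/329


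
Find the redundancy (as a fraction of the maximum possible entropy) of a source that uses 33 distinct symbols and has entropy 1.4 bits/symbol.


H_max = log2(K) = log2(33) = 5.0444 bits/symbol. Redundancy = 1 - H/H_max = 1 - 1.4/5.0444 = 1 - 0.2775 = 0.7225

0.7225


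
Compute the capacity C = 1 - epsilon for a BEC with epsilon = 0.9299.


C = 1 - epsilon = 1 - 0.9299 = 0.0701

0.0701 bits


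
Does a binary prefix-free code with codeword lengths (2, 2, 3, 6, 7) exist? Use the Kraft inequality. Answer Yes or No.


Kraft sum = sum(2^(-l_i)) = 0.6484, need <= 1. Result: satisfied (a binary prefix-free code with these lengths exists)

Yes


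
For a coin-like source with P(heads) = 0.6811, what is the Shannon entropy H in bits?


H = -p*log2(p) - (1-p)*log2(1-p). -0.6811*log2(0.6811) = 0.377371; -0.3189*log2(0.3189) = 0.525810. H = 0.377371 + 0.525810 = 0.9032

0.9032 bits


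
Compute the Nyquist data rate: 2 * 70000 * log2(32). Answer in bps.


Rate = 2 * B * log2(M) = 2 * 70000 * 5.0 = 700000.0

700000.0 bps


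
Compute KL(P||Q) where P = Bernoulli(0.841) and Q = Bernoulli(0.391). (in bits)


KL = p*log2(p/q) + (1-p)*log2((1-p)/(1-q)) = 0.841*log2(0.841/0.391) + 0.159*log2(0.159/0.609) = 0.6212

0.6212 bits


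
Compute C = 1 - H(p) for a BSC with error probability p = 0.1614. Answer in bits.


H(p) = -p*log2(p) - (1-p)*log2(1-p) = -0.1614*log2(0.1614) - 0.8386*log2(0.8386) = 0.424690 + 0.212958 = 0.6376. C = 1 - H(p) = 1 - 0.6376 = 0.3624

0.3624 bits


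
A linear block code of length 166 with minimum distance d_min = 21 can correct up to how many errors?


Correction capability = floor((d-1)/2) = floor((21-1)/2) = 10

10 errors


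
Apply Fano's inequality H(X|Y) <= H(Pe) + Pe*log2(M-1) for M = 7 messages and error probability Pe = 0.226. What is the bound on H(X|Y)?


H(Pe) = -Pe*log2(Pe) - (1-Pe)*log2(1-Pe) = -0.226*log2(0.226) - 0.774*log2(0.774) = 0.484907 + 0.286066 = 0.771. Pe*log2(M-1) = 0.226*log2(6) = 0.584202. Bound = H(Pe) + Pe*log2(M-1) = 0.484907 + 0.286066 + 0.584202 = 1.3552

1.3552 bits


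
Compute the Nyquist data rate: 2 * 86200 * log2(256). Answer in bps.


Rate = 2 * B * log2(M) = 2 * 86200 * 8.0 = 1379200.0

1379200.0 bps


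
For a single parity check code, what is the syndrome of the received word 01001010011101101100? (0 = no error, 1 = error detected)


Syndrome = XOR of all bits = 0 XOR 1 XOR 0 XOR 0 XOR 1 XOR 0 XOR 1 XOR 0 XOR 0 XOR 1 XOR 1 XOR 1 XOR 0 XOR 1 XOR 1 XOR 0 XOR 1 XOR 1 XOR 0 XOR 0 = 0

0


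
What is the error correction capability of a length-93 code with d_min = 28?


Correction capability = floor((d-1)/2) = floor((28-1)/2) = 13

13 errors


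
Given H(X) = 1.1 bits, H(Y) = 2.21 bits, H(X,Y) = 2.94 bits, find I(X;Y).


I(X;Y) = H(X) + H(Y) - H(X,Y) = 1.1 + 2.21 - 2.94 = 0.37

0.37 bits


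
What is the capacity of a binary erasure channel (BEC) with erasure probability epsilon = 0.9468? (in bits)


C = 1 - epsilon = 1 - 0.9468 = 0.0532

0.0532 bits


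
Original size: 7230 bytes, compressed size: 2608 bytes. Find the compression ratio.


Ratio = original / compressed = 7230 / 2608 = 2.7722

2.7722


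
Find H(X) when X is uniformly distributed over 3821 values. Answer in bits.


H = log2(n) = log2(3821) = 11.8997

11.8997 bits


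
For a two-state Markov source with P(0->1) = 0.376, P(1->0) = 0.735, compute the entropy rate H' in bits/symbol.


Stationary distribution: pi_0 = p10/(p01+p10) = 0.6616, pi_1 = 0.3384. Entropy rate H' = pi_0*H(p01) + pi_1*H(p10) = 0.6616*0.9552 + 0.3384*0.8342 = 0.9142

0.9142 bits/symbol


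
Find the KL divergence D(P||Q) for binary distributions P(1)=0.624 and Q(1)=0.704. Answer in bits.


KL = p*log2(p/q) + (1-p)*log2((1-p)/(1-q)) = 0.624*log2(0.624/0.704) + 0.376*log2(0.376/0.296) = 0.0212

0.0212 bits


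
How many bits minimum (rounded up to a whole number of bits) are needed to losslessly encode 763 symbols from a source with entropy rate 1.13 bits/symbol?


Minimum bits >= n * H = 763 * 1.13 = 862.19, rounded up to a whole number of bits = 863

863 bits


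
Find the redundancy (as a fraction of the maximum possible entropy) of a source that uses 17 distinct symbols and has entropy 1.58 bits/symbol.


H_max = log2(K) = log2(17) = 4.0875 bits/symbol. Redundancy = 1 - H/H_max = 1 - 1.58/4.0875 = 1 - 0.3865 = 0.6135

0.6135


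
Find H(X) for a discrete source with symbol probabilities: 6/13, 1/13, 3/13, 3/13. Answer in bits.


H = -sum(p_i * log2(p_i)). Terms: -(6/13)*log2(6/13) = 0.514836; -(1/13)*log2(1/13) = 0.284649; -(3/13)*log2(3/13) = 0.488187; -(3/13)*log2(3/13) = 0.488187. H = 0.514836 + 0.284649 + 0.488187 + 0.488187 = 1.7759

1.7759 bits


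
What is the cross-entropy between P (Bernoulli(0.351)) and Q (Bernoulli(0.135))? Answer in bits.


H(P,Q) = -p*log2(q) - (1-p)*log2(1-q). -0.351*log2(0.135) = 1.014028; -0.649*log2(0.865) = 0.135789. H(P,Q) = 1.014028 + 0.135789 = 1.1498

1.1498 bits


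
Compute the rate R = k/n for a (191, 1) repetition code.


Rate = k/n = 1/191

1/191


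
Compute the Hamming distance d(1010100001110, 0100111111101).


Count differing positions: ^ ^ ^ . . ^ ^ ^ ^ . . ^ ^ = 9 differences

9


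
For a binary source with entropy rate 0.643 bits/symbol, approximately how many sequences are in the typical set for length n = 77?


log2|A_typical| = nH = 77 * 0.643 = 49.511, so |A_typical| ~ 2^49.511 = 8.022e+14

8.022e+14


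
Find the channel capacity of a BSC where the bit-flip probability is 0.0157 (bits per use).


H(p) = -p*log2(p) - (1-p)*log2(1-p) = -0.0157*log2(0.0157) - 0.9843*log2(0.9843) = 0.094092 + 0.022472 = 0.1166. C = 1 - H(p) = 1 - 0.1166 = 0.8834

0.8834 bits


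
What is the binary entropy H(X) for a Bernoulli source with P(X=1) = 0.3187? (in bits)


H = -p*log2(p) - (1-p)*log2(1-p). -0.3187*log2(0.3187) = 0.525769; -0.6813*log2(0.6813) = 0.377193. H = 0.525769 + 0.377193 = 0.903

0.903 bits


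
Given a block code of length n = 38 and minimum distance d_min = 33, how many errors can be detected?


Detection capability = d_min - 1 = 33 - 1 = 32

32 errors


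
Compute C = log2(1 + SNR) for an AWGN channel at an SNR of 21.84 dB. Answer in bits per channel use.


SNR_linear = 10^(21.84/10) = 152.7566; C = log2(1 + SNR_linear) = log2(1 + 152.7566) = 7.2645

7.2645 bits/channel use


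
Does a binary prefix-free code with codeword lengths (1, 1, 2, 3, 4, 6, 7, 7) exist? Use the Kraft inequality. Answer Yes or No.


Kraft sum = sum(2^(-l_i)) = 1.4688, need <= 1. Result: violated (a binary prefix-free code with these lengths cannot exist)

No


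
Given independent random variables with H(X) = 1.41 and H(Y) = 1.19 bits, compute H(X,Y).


For independent variables, H(X,Y) = H(X) + H(Y) = 1.41 + 1.19 = 2.6

2.6 bits


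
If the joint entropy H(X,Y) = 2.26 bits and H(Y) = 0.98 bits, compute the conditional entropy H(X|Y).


H(X|Y) = H(X,Y) - H(Y) = 2.26 - 0.98 = 1.28

1.28 bits


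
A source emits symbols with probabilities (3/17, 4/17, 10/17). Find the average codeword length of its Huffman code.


Huffman construction (repeatedly merge the two least-probable nodes; each merge adds 1 bit to every symbol beneath it): 3/17 + 4/17 = 7/17; 7/17 + 10/17 = 1. Resulting codeword lengths (in the order the probabilities were given): (2, 2, 1). L_avg = sum(p_i * l_i) = 3/17*2 + 4/17*2 + 10/17*1 = 24/17 = 1.4118

1.4118 bits


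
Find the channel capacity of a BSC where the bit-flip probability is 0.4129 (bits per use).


H(p) = -p*log2(p) - (1-p)*log2(1-p) = -0.4129*log2(0.4129) - 0.5871*log2(0.5871) = 0.526916 + 0.451082 = 0.978. C = 1 - H(p) = 1 - 0.978 = 0.022

0.022 bits


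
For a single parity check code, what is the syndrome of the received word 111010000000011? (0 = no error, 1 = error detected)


Syndrome = XOR of all bits = 1 XOR 1 XOR 1 XOR 0 XOR 1 XOR 0 XOR 0 XOR 0 XOR 0 XOR 0 XOR 0 XOR 0 XOR 0 XOR 1 XOR 1 = 0

0


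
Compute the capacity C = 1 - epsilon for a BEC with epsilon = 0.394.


C = 1 - epsilon = 1 - 0.394 = 0.606

0.606 bits


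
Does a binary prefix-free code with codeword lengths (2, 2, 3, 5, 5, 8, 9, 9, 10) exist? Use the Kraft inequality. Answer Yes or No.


Kraft sum = sum(2^(-l_i)) = 0.6963, need <= 1. Result: satisfied (a binary prefix-free code with these lengths exists)

Yes


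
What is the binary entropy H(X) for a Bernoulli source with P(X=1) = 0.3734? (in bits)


H = -p*log2(p) - (1-p)*log2(1-p). -0.3734*log2(0.3734) = 0.530678; -0.6266*log2(0.6266) = 0.422569. H = 0.530678 + 0.422569 = 0.9532

0.9532 bits


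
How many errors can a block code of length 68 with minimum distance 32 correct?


Correction capability = floor((d-1)/2) = floor((32-1)/2) = 15

15 errors


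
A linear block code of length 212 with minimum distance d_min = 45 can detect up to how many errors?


Detection capability = d_min - 1 = 45 - 1 = 44

44 errors


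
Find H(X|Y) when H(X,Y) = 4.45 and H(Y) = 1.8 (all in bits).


H(X|Y) = H(X,Y) - H(Y) = 4.45 - 1.8 = 2.65

2.65 bits


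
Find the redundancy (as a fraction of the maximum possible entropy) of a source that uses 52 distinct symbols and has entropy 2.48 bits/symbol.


H_max = log2(K) = log2(52) = 5.7004 bits/symbol. Redundancy = 1 - H/H_max = 1 - 2.48/5.7004 = 1 - 0.4351 = 0.5649

0.5649


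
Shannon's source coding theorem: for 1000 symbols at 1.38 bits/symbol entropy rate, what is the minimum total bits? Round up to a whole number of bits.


Minimum bits >= n * H = 1000 * 1.38 = 1380.0, rounded up to a whole number of bits = 1380

1380 bits


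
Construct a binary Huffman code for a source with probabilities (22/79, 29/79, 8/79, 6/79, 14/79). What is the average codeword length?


Huffman construction (repeatedly merge the two least-probable nodes; each merge adds 1 bit to every symbol beneath it): 6/79 + 8/79 = 14/79; 14/79 + 14/79 = 28/79; 22/79 + 28/79 = 50/79; 29/79 + 50/79 = 1. Resulting codeword lengths (in the order the probabilities were given): (2, 1, 4, 4, 3). L_avg = sum(p_i * l_i) = 22/79*2 + 29/79*1 + 8/79*4 + 6/79*4 + 14/79*3 = 171/79 = 2.1646

2.1646 bits


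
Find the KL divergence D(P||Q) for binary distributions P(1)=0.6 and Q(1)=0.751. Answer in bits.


KL = p*log2(p/q) + (1-p)*log2((1-p)/(1-q)) = 0.6*log2(0.6/0.751) + 0.4*log2(0.4/0.249) = 0.0792

0.0792 bits


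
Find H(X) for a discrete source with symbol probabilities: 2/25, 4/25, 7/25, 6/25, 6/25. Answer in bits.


H = -sum(p_i * log2(p_i)). Terms: -(2/25)*log2(2/25) = 0.291508; -(4/25)*log2(4/25) = 0.423017; -(7/25)*log2(7/25) = 0.514220; -(6/25)*log2(6/25) = 0.494134; -(6/25)*log2(6/25) = 0.494134. H = 0.291508 + 0.423017 + 0.514220 + 0.494134 + 0.494134 = 2.217

2.217 bits


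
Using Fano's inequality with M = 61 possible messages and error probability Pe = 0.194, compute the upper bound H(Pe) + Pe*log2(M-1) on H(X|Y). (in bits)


H(Pe) = -Pe*log2(Pe) - (1-Pe)*log2(1-Pe) = -0.194*log2(0.194) - 0.806*log2(0.806) = 0.458979 + 0.250785 = 0.7098. Pe*log2(M-1) = 0.194*log2(60) = 1.145937. Bound = H(Pe) + Pe*log2(M-1) = 0.458979 + 0.250785 + 1.145937 = 1.8557

1.8557 bits


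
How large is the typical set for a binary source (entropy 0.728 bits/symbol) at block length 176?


log2|A_typical| = nH = 176 * 0.728 = 128.128, so |A_typical| ~ 2^128.128 = 3.719e+38

3.719e+38


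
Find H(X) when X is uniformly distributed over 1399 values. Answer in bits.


H = log2(n) = log2(1399) = 10.4502

10.4502 bits


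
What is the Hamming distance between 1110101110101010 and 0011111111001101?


Count differing positions: ^ ^ . ^ . ^ . . . ^ ^ . . ^ ^ ^ = 9 differences

9


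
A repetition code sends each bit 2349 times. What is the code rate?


Rate = k/n = 1/2349

1/2349


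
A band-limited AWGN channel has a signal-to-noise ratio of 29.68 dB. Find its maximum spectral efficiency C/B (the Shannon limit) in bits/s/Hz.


SNR_linear = 10^(29.68/10) = 928.9664; C/B = log2(1 + SNR_linear) = log2(1 + 928.9664) = 9.861

9.861 bits/s/Hz


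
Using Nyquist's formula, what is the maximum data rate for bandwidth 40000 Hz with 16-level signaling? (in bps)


Rate = 2 * B * log2(M) = 2 * 40000 * 4.0 = 320000.0

320000.0 bps


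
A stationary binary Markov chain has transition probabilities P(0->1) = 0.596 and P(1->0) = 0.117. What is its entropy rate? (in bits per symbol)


Stationary distribution: pi_0 = p10/(p01+p10) = 0.1641, pi_1 = 0.8359. Entropy rate H' = pi_0*H(p01) + pi_1*H(p10) = 0.1641*0.9732 + 0.8359*0.5207 = 0.5949

0.5949 bits/symbol
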